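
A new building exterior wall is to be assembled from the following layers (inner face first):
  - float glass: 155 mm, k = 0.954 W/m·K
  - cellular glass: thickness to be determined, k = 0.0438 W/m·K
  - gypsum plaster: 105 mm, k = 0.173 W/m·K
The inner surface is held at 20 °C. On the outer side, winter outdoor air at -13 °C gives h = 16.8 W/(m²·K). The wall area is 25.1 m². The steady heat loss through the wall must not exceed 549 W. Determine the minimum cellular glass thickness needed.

L ≈ 29.8 mm

Series thermal resistances:
R_float glass = L/(kA) = 0.155/(0.954×25.1) = 0.006473 K/W
R_gypsum plaster = L/(kA) = 0.105/(0.173×25.1) = 0.02418 K/W
R_outer film = 1/(h_o·A) = 1/(16.8×25.1) = 0.002371 K/W
Sum of the known resistances R_other = 0.03303 K/W
Required total resistance R_tot = ΔT/Q_allow = 33/549 = 0.06011 K/W
R_cellular glass = R_tot − R_other = 0.02708 K/W
L = R·k·A = 0.02708×0.0438×25.1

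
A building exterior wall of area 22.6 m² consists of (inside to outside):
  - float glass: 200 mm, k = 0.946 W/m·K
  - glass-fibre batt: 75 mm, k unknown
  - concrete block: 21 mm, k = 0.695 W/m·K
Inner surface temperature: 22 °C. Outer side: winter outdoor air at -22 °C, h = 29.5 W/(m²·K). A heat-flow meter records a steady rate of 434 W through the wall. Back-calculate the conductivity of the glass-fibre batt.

k ≈ 0.0372 W/(m·K)

Treating each layer as a thermal resistance in series:
R_float glass = L/(kA) = 0.2/(0.946×22.6) = 0.009355 K/W
R_concrete block = L/(kA) = 0.021/(0.695×22.6) = 0.001337 K/W
R_outer film = 1/(h_o·A) = 1/(29.5×22.6) = 0.0015 K/W
Sum of known resistances R_other = 0.01219 K/W
Total R = ΔT/Q = 44/434 = 0.1014 K/W
R_glass-fibre batt = R_total − R_other = 0.08919 K/W
k = L/(R·A) = 0.075/(0.08919×22.6)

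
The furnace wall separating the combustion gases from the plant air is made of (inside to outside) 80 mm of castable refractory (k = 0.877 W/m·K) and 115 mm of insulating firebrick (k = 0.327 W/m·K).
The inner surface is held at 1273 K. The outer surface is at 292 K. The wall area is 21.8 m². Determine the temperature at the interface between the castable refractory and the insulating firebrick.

T ≈ 1070 K

Using the resistance-network approach (series):
R_castable refractory = L/(kA) = 0.08/(0.877×21.8) = 0.004184 K/W
R_insulating firebrick = L/(kA) = 0.115/(0.327×21.8) = 0.01613 K/W
R_total = 0.02032 K/W;  Q = ΔT/R_total = 981/0.02032 = 48290 W
T_interface = T_inner − Q·ΣR(inner→interface) = 1273 − 48300×0.004184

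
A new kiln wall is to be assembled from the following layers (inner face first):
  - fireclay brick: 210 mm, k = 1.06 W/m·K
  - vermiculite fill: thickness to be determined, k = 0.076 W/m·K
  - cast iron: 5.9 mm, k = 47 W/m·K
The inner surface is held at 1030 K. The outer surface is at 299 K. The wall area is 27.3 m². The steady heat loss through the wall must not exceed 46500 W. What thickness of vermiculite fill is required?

Using the resistance-network approach (series):
R_fireclay brick = L/(kA) = 0.21/(1.06×27.3) = 0.007257 K/W
R_cast iron = L/(kA) = 0.0059/(47×27.3) = 4.598×10^-6 K/W
Sum of the known resistances R_other = 0.007261 K/W
Required total resistance R_tot = ΔT/Q_allow = 731/46500 = 0.01572 K/W
R_vermiculite fill = R_tot − R_other = 0.008459 K/W
L = R·k·A = 0.008459×0.076×27.3

L ≈ 17.6 mm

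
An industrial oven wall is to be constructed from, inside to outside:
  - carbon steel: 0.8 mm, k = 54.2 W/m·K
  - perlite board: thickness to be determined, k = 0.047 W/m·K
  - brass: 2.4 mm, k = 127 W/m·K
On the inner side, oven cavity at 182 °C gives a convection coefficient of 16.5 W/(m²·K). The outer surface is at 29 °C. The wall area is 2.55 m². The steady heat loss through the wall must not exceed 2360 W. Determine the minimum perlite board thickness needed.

L ≈ 4.92 mm

Model the wall as resistances in series:
R_inner film = 1/(h_i·A) = 1/(16.5×2.55) = 0.02377 K/W
R_carbon steel = L/(kA) = 0.0008/(54.2×2.55) = 5.788×10^-6 K/W
R_brass = L/(kA) = 0.0024/(127×2.55) = 7.411×10^-6 K/W
Sum of the known resistances R_other = 0.02378 K/W
Required total resistance R_tot = ΔT/Q_allow = 153/2360 = 0.06483 K/W
R_perlite board = R_tot − R_other = 0.04105 K/W
L = R·k·A = 0.04105×0.047×2.55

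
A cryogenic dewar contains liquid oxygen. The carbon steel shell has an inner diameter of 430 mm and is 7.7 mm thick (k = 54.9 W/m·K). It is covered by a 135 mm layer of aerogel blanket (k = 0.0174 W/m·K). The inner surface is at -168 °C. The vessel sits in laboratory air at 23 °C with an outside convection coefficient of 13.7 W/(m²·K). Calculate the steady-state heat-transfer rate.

Each spherical layer contributes R = (1/r_i − 1/r_o)/(4πk):
R_carbon steel shell = (1/0.215 − 1/0.2227)/(4π×54.9) = 2.331×10^-4 K/W
R_aerogel blanket = (1/0.2227 − 1/0.3577)/(4π×0.0174) = 7.751 K/W
R_outer film = 1/(h·4πr_o²) = 1/(13.7×4π×0.3577²) = 0.0454 K/W
R_total = 7.796 K/W
Q = ΔT/R_total = 191/7.796

Q ≈ 24.5 W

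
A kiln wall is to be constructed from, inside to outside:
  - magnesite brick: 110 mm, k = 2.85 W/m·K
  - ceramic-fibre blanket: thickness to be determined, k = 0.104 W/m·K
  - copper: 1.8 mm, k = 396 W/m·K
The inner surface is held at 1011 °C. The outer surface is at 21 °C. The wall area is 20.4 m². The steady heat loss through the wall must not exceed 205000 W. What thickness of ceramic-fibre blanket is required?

Treating each layer as a thermal resistance in series:
R_magnesite brick = L/(kA) = 0.11/(2.85×20.4) = 0.001892 K/W
R_copper = L/(kA) = 0.0018/(396×20.4) = 2.228×10^-7 K/W
Sum of the known resistances R_other = 0.001892 K/W
Required total resistance R_tot = ΔT/Q_allow = 990/205000 = 0.004829 K/W
R_ceramic-fibre blanket = R_tot − R_other = 0.002937 K/W
L = R·k·A = 0.002937×0.104×20.4

L ≈ 6.23 mm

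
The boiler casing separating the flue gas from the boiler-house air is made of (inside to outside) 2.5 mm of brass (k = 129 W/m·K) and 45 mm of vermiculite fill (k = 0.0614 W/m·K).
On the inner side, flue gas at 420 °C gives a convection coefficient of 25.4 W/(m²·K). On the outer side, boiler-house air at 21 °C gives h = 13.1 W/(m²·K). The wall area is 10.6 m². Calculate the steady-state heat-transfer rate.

Treating each layer as a thermal resistance in series:
R_inner film = 1/(h_i·A) = 1/(25.4×10.6) = 0.003714 K/W
R_brass = L/(kA) = 0.0025/(129×10.6) = 1.828×10^-6 K/W
R_vermiculite fill = L/(kA) = 0.045/(0.0614×10.6) = 0.06914 K/W
R_outer film = 1/(h_o·A) = 1/(13.1×10.6) = 0.007201 K/W
R_total = 0.08006 K/W
Q = ΔT / R_total = 399 / 0.08006

Q ≈ 4980 W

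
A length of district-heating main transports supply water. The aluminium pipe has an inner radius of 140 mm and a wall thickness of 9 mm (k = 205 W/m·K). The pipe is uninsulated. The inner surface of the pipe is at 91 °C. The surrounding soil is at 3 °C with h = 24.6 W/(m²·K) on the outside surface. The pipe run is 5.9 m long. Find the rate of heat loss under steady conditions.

Q ≈ 11900 W

Cylindrical conduction, so R = ln(r₂/r₁)/(2πkL) per layer, in series:
R_aluminium pipe wall = ln(149/140)/(2π×205×5.9) = 8.198×10^-6 K/W
R_outer film = 1/(h_o·2πr_oL) = 1/(24.6×2π×0.149×5.9) = 0.007359 K/W
R_total = 0.007368 K/W
Q = ΔT/R_total = 88/0.007368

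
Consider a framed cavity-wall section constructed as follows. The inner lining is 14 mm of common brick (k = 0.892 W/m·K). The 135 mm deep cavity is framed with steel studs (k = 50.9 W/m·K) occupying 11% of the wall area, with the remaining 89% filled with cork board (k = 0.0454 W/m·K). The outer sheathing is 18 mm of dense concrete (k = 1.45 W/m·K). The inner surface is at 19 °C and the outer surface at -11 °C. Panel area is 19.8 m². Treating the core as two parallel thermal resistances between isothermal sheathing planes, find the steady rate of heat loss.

Q ≈ 11400 W

Sheathing layers in series; stud and cavity paths in parallel between them.
R_inner = 0.014/(0.892×19.8) = 7.927×10^-4 K/W
R_stud  = 0.135/(50.9×0.11×19.8) = 0.001218 K/W
R_cav   = 0.135/(0.0454×0.89×19.8) = 0.1687 K/W
1/R_core = 1/R_stud + 1/R_cav → R_core = 0.001209 K/W
R_outer = 0.018/(1.45×19.8) = 6.27×10^-4 K/W
R_total = 0.002629 K/W
Q = ΔT/R_total = 30/0.002629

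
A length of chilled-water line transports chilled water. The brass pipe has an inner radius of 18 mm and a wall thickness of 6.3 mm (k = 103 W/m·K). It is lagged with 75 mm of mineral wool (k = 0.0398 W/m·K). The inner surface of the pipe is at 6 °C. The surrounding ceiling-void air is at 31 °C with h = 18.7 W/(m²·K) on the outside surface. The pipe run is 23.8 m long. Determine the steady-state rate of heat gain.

Cylindrical conduction, so R = ln(r₂/r₁)/(2πkL) per layer, in series:
R_brass pipe wall = ln(24.3/18)/(2π×103×23.8) = 1.948×10^-5 K/W
R_mineral wool = ln(99.3/24.3)/(2π×0.0398×23.8) = 0.2365 K/W
R_outer film = 1/(h_o·2πr_oL) = 1/(18.7×2π×0.0993×23.8) = 0.003601 K/W
R_total = 0.2401 K/W
Q = ΔT/R_total = 25/0.2401

Q ≈ 104 W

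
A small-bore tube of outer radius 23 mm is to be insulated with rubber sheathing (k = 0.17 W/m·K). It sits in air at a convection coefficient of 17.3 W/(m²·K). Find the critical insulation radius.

For a cylinder r_cr = k/h = 0.17/17.3
r_cr = 9.83 mm; since the bare radius (23 mm) is above r_cr, any added insulation will reduce heat loss.

r_cr ≈ 9.83 mm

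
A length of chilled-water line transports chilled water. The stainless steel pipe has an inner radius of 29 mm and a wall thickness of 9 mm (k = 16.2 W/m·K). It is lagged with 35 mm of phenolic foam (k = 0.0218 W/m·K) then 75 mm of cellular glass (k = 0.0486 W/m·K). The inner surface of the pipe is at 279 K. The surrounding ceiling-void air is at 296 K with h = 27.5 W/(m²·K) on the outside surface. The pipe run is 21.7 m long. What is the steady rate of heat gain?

Cylindrical conduction, so R = ln(r₂/r₁)/(2πkL) per layer, in series:
R_stainless steel pipe wall = ln(38/29)/(2π×16.2×21.7) = 1.224×10^-4 K/W
R_phenolic foam = ln(73/38)/(2π×0.0218×21.7) = 0.2197 K/W
R_cellular glass = ln(148/73)/(2π×0.0486×21.7) = 0.1067 K/W
R_outer film = 1/(h_o·2πr_oL) = 1/(27.5×2π×0.148×21.7) = 0.001802 K/W
R_total = 0.3282 K/W
Q = ΔT/R_total = 17/0.3282

Q ≈ 51.8 W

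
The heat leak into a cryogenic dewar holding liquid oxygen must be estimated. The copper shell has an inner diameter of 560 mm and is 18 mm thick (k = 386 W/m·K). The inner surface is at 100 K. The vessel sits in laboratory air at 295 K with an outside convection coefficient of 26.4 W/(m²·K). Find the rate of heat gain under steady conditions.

Q ≈ 5740 W

Spherical conduction: R = (1/r_in − 1/r_out)/(4πk) per layer; series-sum.
R_copper shell = (1/0.28 − 1/0.298)/(4π×386) = 4.447×10^-5 K/W
R_outer film = 1/(h·4πr_o²) = 1/(26.4×4π×0.298²) = 0.03394 K/W
R_total = 0.03399 K/W
Q = ΔT/R_total = 195/0.03399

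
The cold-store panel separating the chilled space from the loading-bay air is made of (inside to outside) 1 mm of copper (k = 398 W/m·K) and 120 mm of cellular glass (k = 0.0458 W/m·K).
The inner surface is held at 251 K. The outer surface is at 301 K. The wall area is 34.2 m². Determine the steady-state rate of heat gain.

Treating each layer as a thermal resistance in series:
R_copper = L/(kA) = 0.001/(398×34.2) = 7.347×10^-8 K/W
R_cellular glass = L/(kA) = 0.12/(0.0458×34.2) = 0.07661 K/W
R_total = 0.07661 K/W
Q = ΔT / R_total = 50 / 0.07661

Q ≈ 653 W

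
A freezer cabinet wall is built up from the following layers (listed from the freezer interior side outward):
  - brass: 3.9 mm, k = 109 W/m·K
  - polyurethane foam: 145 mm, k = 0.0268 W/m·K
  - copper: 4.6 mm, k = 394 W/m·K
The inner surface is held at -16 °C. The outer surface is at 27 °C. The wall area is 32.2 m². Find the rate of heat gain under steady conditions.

Q ≈ 256 W

Model the wall as resistances in series:
R_brass = L/(kA) = 0.0039/(109×32.2) = 1.111×10^-6 K/W
R_polyurethane foam = L/(kA) = 0.145/(0.0268×32.2) = 0.168 K/W
R_copper = L/(kA) = 0.0046/(394×32.2) = 3.626×10^-7 K/W
R_total = 0.168 K/W
Q = ΔT / R_total = 43 / 0.168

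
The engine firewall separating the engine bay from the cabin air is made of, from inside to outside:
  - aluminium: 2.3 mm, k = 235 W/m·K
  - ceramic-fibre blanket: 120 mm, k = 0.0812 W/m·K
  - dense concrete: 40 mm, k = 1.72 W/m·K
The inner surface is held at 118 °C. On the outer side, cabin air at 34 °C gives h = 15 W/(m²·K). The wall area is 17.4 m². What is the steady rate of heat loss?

Q ≈ 932 W

Series thermal resistances:
R_aluminium = L/(kA) = 0.0023/(235×17.4) = 5.625×10^-7 K/W
R_ceramic-fibre blanket = L/(kA) = 0.12/(0.0812×17.4) = 0.08493 K/W
R_dense concrete = L/(kA) = 0.04/(1.72×17.4) = 0.001337 K/W
R_outer film = 1/(h_o·A) = 1/(15×17.4) = 0.003831 K/W
R_total = 0.0901 K/W
Q = ΔT / R_total = 84 / 0.0901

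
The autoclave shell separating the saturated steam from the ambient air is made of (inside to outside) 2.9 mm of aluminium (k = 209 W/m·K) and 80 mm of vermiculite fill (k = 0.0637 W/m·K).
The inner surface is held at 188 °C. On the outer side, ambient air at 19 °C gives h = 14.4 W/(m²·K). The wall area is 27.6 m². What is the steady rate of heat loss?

Thermal resistances in series:
R_aluminium = L/(kA) = 0.0029/(209×27.6) = 5.027×10^-7 K/W
R_vermiculite fill = L/(kA) = 0.08/(0.0637×27.6) = 0.0455 K/W
R_outer film = 1/(h_o·A) = 1/(14.4×27.6) = 0.002516 K/W
R_total = 0.04802 K/W
Q = ΔT / R_total = 169 / 0.04802

Q ≈ 3520 W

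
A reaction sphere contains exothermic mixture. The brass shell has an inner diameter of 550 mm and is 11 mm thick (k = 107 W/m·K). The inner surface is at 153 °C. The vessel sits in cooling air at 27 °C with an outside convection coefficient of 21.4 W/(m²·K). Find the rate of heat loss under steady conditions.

Spherical conduction: R = (1/r_in − 1/r_out)/(4πk) per layer; series-sum.
R_brass shell = (1/0.275 − 1/0.286)/(4π×107) = 1.04×10^-4 K/W
R_outer film = 1/(h·4πr_o²) = 1/(21.4×4π×0.286²) = 0.04546 K/W
R_total = 0.04557 K/W
Q = ΔT/R_total = 126/0.04557

Q ≈ 2770 W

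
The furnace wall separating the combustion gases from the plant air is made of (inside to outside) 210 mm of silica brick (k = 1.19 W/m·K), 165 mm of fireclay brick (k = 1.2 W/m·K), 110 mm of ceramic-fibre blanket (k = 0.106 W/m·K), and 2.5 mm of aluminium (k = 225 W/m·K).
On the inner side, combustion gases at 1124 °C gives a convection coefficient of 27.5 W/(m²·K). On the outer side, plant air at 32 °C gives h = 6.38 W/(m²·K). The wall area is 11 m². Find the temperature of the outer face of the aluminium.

T ≈ 143 °C

Treating each layer as a thermal resistance in series:
R_inner film = 1/(h_i·A) = 1/(27.5×11) = 0.003306 K/W
R_silica brick = L/(kA) = 0.21/(1.19×11) = 0.01604 K/W
R_fireclay brick = L/(kA) = 0.165/(1.2×11) = 0.0125 K/W
R_ceramic-fibre blanket = L/(kA) = 0.11/(0.106×11) = 0.09434 K/W
R_aluminium = L/(kA) = 0.0025/(225×11) = 1.01×10^-6 K/W
R_outer film = 1/(h_o·A) = 1/(6.38×11) = 0.01425 K/W
R_total = 0.1404 K/W;  Q = ΔT/R_total = 1092/0.1404 = 7776 W
T_interface = T_inner − Q·ΣR(inner→interface) = 1124 − 7780×0.1262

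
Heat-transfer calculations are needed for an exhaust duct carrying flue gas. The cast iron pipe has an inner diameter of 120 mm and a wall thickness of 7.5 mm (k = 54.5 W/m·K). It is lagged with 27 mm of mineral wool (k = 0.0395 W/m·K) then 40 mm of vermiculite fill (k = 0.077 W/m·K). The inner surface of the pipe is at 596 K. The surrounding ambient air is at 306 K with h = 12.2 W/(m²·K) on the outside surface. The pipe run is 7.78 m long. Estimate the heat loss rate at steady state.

Cylindrical conduction, so R = ln(r₂/r₁)/(2πkL) per layer, in series:
R_cast iron pipe wall = ln(67.5/60)/(2π×54.5×7.78) = 4.421×10^-5 K/W
R_mineral wool = ln(94.5/67.5)/(2π×0.0395×7.78) = 0.1743 K/W
R_vermiculite fill = ln(134.5/94.5)/(2π×0.077×7.78) = 0.09377 K/W
R_outer film = 1/(h_o·2πr_oL) = 1/(12.2×2π×0.1345×7.78) = 0.01247 K/W
R_total = 0.2805 K/W
Q = ΔT/R_total = 290/0.2805

Q ≈ 1030 W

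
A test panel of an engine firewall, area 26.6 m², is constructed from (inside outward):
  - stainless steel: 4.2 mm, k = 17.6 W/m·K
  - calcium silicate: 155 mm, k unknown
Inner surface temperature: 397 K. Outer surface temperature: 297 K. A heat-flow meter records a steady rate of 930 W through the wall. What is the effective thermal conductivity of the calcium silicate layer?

Series thermal resistances:
R_stainless steel = L/(kA) = 0.0042/(17.6×26.6) = 8.971×10^-6 K/W
Sum of known resistances R_other = 8.971×10^-6 K/W
Total R = ΔT/Q = 100/930 = 0.1075 K/W
R_calcium silicate = R_total − R_other = 0.1075 K/W
k = L/(R·A) = 0.155/(0.1075×26.6)

k ≈ 0.0542 W/(m·K)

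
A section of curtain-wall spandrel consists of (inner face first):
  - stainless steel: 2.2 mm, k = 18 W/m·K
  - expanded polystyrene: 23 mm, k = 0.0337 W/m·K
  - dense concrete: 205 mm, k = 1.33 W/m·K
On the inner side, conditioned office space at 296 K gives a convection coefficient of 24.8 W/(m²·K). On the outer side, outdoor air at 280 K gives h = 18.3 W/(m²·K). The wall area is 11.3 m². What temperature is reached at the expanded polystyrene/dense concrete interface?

Model the wall as resistances in series:
R_inner film = 1/(h_i·A) = 1/(24.8×11.3) = 0.003568 K/W
R_stainless steel = L/(kA) = 0.0022/(18×11.3) = 1.082×10^-5 K/W
R_expanded polystyrene = L/(kA) = 0.023/(0.0337×11.3) = 0.0604 K/W
R_dense concrete = L/(kA) = 0.205/(1.33×11.3) = 0.01364 K/W
R_outer film = 1/(h_o·A) = 1/(18.3×11.3) = 0.004836 K/W
R_total = 0.08245 K/W;  Q = ΔT/R_total = 16/0.08245 = 194.1 W
T_interface = T_inner − Q·ΣR(inner→interface) = 296 − 194×0.06398

T ≈ 284 K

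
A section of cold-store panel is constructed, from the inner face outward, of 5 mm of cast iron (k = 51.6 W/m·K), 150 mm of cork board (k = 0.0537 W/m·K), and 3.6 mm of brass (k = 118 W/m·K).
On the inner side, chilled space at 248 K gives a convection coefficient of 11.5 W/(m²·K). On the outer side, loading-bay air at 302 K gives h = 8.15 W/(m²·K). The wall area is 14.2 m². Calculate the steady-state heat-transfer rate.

Using the resistance-network approach (series):
R_inner film = 1/(h_i·A) = 1/(11.5×14.2) = 0.006124 K/W
R_cast iron = L/(kA) = 0.005/(51.6×14.2) = 6.824×10^-6 K/W
R_cork board = L/(kA) = 0.15/(0.0537×14.2) = 0.1967 K/W
R_brass = L/(kA) = 0.0036/(118×14.2) = 2.148×10^-6 K/W
R_outer film = 1/(h_o·A) = 1/(8.15×14.2) = 0.008641 K/W
R_total = 0.2115 K/W
Q = ΔT / R_total = 54 / 0.2115

Q ≈ 255 W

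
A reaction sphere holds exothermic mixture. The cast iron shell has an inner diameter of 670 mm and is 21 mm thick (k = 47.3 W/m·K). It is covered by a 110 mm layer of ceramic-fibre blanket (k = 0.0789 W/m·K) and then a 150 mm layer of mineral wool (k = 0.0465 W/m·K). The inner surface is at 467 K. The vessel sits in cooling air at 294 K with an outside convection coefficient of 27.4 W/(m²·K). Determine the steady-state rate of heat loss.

Q ≈ 110 W

Each spherical layer contributes R = (1/r_i − 1/r_o)/(4πk):
R_cast iron shell = (1/0.335 − 1/0.356)/(4π×47.3) = 2.962×10^-4 K/W
R_ceramic-fibre blanket = (1/0.356 − 1/0.466)/(4π×0.0789) = 0.6688 K/W
R_mineral wool = (1/0.466 − 1/0.616)/(4π×0.0465) = 0.8943 K/W
R_outer film = 1/(h·4πr_o²) = 1/(27.4×4π×0.616²) = 0.007654 K/W
R_total = 1.571 K/W
Q = ΔT/R_total = 173/1.571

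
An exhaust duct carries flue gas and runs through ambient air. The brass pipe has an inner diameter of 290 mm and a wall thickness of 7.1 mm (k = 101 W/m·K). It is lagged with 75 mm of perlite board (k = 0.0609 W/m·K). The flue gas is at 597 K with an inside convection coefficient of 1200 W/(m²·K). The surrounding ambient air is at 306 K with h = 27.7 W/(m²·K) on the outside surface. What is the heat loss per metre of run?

Cylindrical conduction, so R = ln(r₂/r₁)/(2πkL) per layer, in series:
R_inner film = 1/(h_i·2πr₁L) = 1/(1200×2π×0.145×1) = 9.147×10^-4 K/W
R_brass pipe wall = ln(152.1/145)/(2π×101×1) = 7.533×10^-5 K/W
R_perlite board = ln(227.1/152.1)/(2π×0.0609×1) = 1.048 K/W
R_outer film = 1/(h_o·2πr_oL) = 1/(27.7×2π×0.2271×1) = 0.0253 K/W
R_total = 1.074 K/W
Q = ΔT/R_total = 291/1.074

q′ ≈ 271 W/m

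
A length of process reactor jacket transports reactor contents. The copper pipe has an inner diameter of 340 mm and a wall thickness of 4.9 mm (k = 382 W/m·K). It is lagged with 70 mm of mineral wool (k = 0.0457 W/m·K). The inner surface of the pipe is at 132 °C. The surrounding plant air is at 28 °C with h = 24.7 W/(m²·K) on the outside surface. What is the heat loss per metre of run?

q′ ≈ 86.8 W/m

Per-layer cylindrical resistances, series-summed:
R_copper pipe wall = ln(174.9/170)/(2π×382×1) = 1.184×10^-5 K/W
R_mineral wool = ln(244.9/174.9)/(2π×0.0457×1) = 1.172 K/W
R_outer film = 1/(h_o·2πr_oL) = 1/(24.7×2π×0.2449×1) = 0.02631 K/W
R_total = 1.199 K/W
Q = ΔT/R_total = 104/1.199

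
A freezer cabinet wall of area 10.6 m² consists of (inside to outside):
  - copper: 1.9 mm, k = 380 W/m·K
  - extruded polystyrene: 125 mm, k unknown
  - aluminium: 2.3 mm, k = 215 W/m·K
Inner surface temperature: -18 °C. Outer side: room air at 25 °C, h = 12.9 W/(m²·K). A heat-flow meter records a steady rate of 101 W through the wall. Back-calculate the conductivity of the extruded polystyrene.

Series thermal resistances:
R_copper = L/(kA) = 0.0019/(380×10.6) = 4.717×10^-7 K/W
R_aluminium = L/(kA) = 0.0023/(215×10.6) = 1.009×10^-6 K/W
R_outer film = 1/(h_o·A) = 1/(12.9×10.6) = 0.007313 K/W
Sum of known resistances R_other = 0.007315 K/W
Total R = ΔT/Q = 43/101 = 0.4257 K/W
R_extruded polystyrene = R_total − R_other = 0.4184 K/W
k = L/(R·A) = 0.125/(0.4184×10.6)

k ≈ 0.0282 W/(m·K)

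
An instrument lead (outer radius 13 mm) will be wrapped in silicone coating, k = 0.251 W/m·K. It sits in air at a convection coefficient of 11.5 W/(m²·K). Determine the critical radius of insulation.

r_cr ≈ 21.8 mm

For a cylinder r_cr = k/h = 0.251/11.5
r_cr = 21.8 mm; since the bare radius (13 mm) is below r_cr, adding a thin layer of insulation will *increase* heat loss.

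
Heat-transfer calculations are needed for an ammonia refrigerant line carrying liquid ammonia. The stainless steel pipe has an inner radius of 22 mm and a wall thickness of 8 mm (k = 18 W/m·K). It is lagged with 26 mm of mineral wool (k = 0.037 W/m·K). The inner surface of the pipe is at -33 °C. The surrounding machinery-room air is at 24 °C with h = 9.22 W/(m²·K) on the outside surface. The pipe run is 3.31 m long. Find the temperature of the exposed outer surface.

Radial resistances (cylindrical: R_cond = ln(r_o/r_i)/(2πkL), R_conv = 1/(h·2πrL)):
R_stainless steel pipe wall = ln(30/22)/(2π×18×3.31) = 8.285×10^-4 K/W
R_mineral wool = ln(56/30)/(2π×0.037×3.31) = 0.8111 K/W
R_outer film = 1/(h_o·2πr_oL) = 1/(9.22×2π×0.056×3.31) = 0.09313 K/W
R_total = 0.9051 K/W
Q = ΔT/R_total = 57/0.9051
Q = 63 W
T_interface = T_inner + Q·ΣR(inner→interface) = -33 + 63×0.8119

T ≈ 18.1 °C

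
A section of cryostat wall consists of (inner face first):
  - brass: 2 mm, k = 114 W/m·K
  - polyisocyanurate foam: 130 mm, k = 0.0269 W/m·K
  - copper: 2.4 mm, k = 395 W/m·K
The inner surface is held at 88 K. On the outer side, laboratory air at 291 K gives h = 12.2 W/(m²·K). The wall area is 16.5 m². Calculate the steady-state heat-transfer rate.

Series thermal resistances:
R_brass = L/(kA) = 0.002/(114×16.5) = 1.063×10^-6 K/W
R_polyisocyanurate foam = L/(kA) = 0.13/(0.0269×16.5) = 0.2929 K/W
R_copper = L/(kA) = 0.0024/(395×16.5) = 3.682×10^-7 K/W
R_outer film = 1/(h_o·A) = 1/(12.2×16.5) = 0.004968 K/W
R_total = 0.2979 K/W
Q = ΔT / R_total = 203 / 0.2979

Q ≈ 682 W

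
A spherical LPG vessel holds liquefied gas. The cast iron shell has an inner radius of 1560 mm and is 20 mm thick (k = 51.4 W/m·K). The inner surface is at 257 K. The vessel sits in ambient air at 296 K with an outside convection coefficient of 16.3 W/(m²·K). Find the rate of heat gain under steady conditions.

Q ≈ 19800 W

Spherical conduction: R = (1/r_in − 1/r_out)/(4πk) per layer; series-sum.
R_cast iron shell = (1/1.56 − 1/1.58)/(4π×51.4) = 1.256×10^-5 K/W
R_outer film = 1/(h·4πr_o²) = 1/(16.3×4π×1.58²) = 0.001956 K/W
R_total = 0.001968 K/W
Q = ΔT/R_total = 39/0.001968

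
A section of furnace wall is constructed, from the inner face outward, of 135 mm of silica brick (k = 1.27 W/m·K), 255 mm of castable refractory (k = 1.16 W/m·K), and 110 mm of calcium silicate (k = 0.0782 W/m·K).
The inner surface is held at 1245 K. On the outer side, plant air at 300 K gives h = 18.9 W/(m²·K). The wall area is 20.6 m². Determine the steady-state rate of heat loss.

Thermal resistances in series:
R_silica brick = L/(kA) = 0.135/(1.27×20.6) = 0.00516 K/W
R_castable refractory = L/(kA) = 0.255/(1.16×20.6) = 0.01067 K/W
R_calcium silicate = L/(kA) = 0.11/(0.0782×20.6) = 0.06828 K/W
R_outer film = 1/(h_o·A) = 1/(18.9×20.6) = 0.002568 K/W
R_total = 0.08668 K/W
Q = ΔT / R_total = 945 / 0.08668

Q ≈ 10900 W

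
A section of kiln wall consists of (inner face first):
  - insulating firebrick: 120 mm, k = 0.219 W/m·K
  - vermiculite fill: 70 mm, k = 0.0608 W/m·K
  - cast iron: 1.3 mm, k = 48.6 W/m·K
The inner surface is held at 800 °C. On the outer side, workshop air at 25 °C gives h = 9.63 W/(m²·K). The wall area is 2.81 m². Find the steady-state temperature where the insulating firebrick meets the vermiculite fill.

T ≈ 564 °C

Treating each layer as a thermal resistance in series:
R_insulating firebrick = L/(kA) = 0.12/(0.219×2.81) = 0.195 K/W
R_vermiculite fill = L/(kA) = 0.07/(0.0608×2.81) = 0.4097 K/W
R_cast iron = L/(kA) = 0.0013/(48.6×2.81) = 9.519×10^-6 K/W
R_outer film = 1/(h_o·A) = 1/(9.63×2.81) = 0.03695 K/W
R_total = 0.6417 K/W;  Q = ΔT/R_total = 775/0.6417 = 1208 W
T_interface = T_inner − Q·ΣR(inner→interface) = 800 − 1210×0.195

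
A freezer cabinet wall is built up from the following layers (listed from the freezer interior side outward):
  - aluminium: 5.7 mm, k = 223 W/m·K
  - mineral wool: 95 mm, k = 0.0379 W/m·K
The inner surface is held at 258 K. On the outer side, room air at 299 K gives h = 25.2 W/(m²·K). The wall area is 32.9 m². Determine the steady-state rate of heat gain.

Treating each layer as a thermal resistance in series:
R_aluminium = L/(kA) = 0.0057/(223×32.9) = 7.769×10^-7 K/W
R_mineral wool = L/(kA) = 0.095/(0.0379×32.9) = 0.07619 K/W
R_outer film = 1/(h_o·A) = 1/(25.2×32.9) = 0.001206 K/W
R_total = 0.0774 K/W
Q = ΔT / R_total = 41 / 0.0774

Q ≈ 530 W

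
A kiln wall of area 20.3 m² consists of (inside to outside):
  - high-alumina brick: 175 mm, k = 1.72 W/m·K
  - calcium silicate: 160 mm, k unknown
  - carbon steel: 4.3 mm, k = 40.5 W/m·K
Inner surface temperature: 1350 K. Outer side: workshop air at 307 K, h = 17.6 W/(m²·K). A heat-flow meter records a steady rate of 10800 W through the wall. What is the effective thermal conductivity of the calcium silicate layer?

Using the resistance-network approach (series):
R_high-alumina brick = L/(kA) = 0.175/(1.72×20.3) = 0.005012 K/W
R_carbon steel = L/(kA) = 0.0043/(40.5×20.3) = 5.23×10^-6 K/W
R_outer film = 1/(h_o·A) = 1/(17.6×20.3) = 0.002799 K/W
Sum of known resistances R_other = 0.007816 K/W
Total R = ΔT/Q = 1043/10800 = 0.09657 K/W
R_calcium silicate = R_total − R_other = 0.08876 K/W
k = L/(R·A) = 0.16/(0.08876×20.3)

k ≈ 0.0888 W/(m·K)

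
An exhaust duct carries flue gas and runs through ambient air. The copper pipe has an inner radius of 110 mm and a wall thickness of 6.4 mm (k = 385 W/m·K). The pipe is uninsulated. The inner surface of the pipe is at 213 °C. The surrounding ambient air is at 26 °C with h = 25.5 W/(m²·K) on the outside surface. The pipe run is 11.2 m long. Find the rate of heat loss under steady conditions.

Q ≈ 39000 W

Cylindrical conduction, so R = ln(r₂/r₁)/(2πkL) per layer, in series:
R_copper pipe wall = ln(116.4/110)/(2π×385×11.2) = 2.087×10^-6 K/W
R_outer film = 1/(h_o·2πr_oL) = 1/(25.5×2π×0.1164×11.2) = 0.004788 K/W
R_total = 0.00479 K/W
Q = ΔT/R_total = 187/0.00479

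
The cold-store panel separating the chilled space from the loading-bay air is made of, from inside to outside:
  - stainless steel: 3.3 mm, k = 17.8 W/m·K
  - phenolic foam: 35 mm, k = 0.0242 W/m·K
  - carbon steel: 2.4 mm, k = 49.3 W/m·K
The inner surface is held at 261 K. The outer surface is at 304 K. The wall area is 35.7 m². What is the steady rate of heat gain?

Q ≈ 1060 W

Model the wall as resistances in series:
R_stainless steel = L/(kA) = 0.0033/(17.8×35.7) = 5.193×10^-6 K/W
R_phenolic foam = L/(kA) = 0.035/(0.0242×35.7) = 0.04051 K/W
R_carbon steel = L/(kA) = 0.0024/(49.3×35.7) = 1.364×10^-6 K/W
R_total = 0.04052 K/W
Q = ΔT / R_total = 43 / 0.04052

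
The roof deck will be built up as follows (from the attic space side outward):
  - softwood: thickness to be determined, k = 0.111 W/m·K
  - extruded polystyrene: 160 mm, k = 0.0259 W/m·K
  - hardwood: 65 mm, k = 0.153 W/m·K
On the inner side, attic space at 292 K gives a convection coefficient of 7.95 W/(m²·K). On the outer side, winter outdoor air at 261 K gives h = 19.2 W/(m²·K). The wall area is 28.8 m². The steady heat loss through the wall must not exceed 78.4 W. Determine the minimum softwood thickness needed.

L ≈ 511 mm

Treating each layer as a thermal resistance in series:
R_inner film = 1/(h_i·A) = 1/(7.95×28.8) = 0.004368 K/W
R_extruded polystyrene = L/(kA) = 0.16/(0.0259×28.8) = 0.2145 K/W
R_hardwood = L/(kA) = 0.065/(0.153×28.8) = 0.01475 K/W
R_outer film = 1/(h_o·A) = 1/(19.2×28.8) = 0.001808 K/W
Sum of the known resistances R_other = 0.2354 K/W
Required total resistance R_tot = ΔT/Q_allow = 31/78.4 = 0.3954 K/W
R_softwood = R_tot − R_other = 0.16 K/W
L = R·k·A = 0.16×0.111×28.8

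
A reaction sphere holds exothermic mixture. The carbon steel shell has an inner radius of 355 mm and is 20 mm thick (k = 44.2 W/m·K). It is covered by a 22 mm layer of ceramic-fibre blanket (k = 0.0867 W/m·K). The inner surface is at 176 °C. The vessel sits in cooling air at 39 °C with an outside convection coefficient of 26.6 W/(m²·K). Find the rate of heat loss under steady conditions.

Q ≈ 885 W

Each spherical layer contributes R = (1/r_i − 1/r_o)/(4πk):
R_carbon steel shell = (1/0.355 − 1/0.375)/(4π×44.2) = 2.705×10^-4 K/W
R_ceramic-fibre blanket = (1/0.375 − 1/0.397)/(4π×0.0867) = 0.1356 K/W
R_outer film = 1/(h·4πr_o²) = 1/(26.6×4π×0.397²) = 0.01898 K/W
R_total = 0.1549 K/W
Q = ΔT/R_total = 137/0.1549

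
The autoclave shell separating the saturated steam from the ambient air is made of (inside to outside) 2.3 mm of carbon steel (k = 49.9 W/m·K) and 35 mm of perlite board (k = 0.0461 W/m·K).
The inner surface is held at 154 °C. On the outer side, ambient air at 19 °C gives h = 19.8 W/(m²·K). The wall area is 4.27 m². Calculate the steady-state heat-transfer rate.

Q ≈ 712 W

Series thermal resistances:
R_carbon steel = L/(kA) = 0.0023/(49.9×4.27) = 1.079×10^-5 K/W
R_perlite board = L/(kA) = 0.035/(0.0461×4.27) = 0.1778 K/W
R_outer film = 1/(h_o·A) = 1/(19.8×4.27) = 0.01183 K/W
R_total = 0.1896 K/W
Q = ΔT / R_total = 135 / 0.1896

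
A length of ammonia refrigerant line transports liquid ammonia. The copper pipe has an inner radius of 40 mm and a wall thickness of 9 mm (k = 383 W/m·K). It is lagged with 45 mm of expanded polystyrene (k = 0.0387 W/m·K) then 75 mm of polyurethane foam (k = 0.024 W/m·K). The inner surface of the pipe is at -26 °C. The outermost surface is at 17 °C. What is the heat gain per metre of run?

Per-layer cylindrical resistances, series-summed:
R_copper pipe wall = ln(49/40)/(2π×383×1) = 8.433×10^-5 K/W
R_expanded polystyrene = ln(94/49)/(2π×0.0387×1) = 2.679 K/W
R_polyurethane foam = ln(169/94)/(2π×0.024×1) = 3.89 K/W
R_total = 6.569 K/W
Q = ΔT/R_total = 43/6.569

q′ ≈ 6.55 W/m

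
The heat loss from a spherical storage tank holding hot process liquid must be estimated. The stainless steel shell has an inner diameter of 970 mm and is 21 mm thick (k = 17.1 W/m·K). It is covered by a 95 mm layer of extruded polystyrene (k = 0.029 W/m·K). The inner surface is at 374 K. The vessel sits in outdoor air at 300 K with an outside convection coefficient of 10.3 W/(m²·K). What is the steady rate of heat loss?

Each spherical layer contributes R = (1/r_i − 1/r_o)/(4πk):
R_stainless steel shell = (1/0.485 − 1/0.506)/(4π×17.1) = 3.982×10^-4 K/W
R_extruded polystyrene = (1/0.506 − 1/0.601)/(4π×0.029) = 0.8572 K/W
R_outer film = 1/(h·4πr_o²) = 1/(10.3×4π×0.601²) = 0.02139 K/W
R_total = 0.879 K/W
Q = ΔT/R_total = 74/0.879

Q ≈ 84.2 W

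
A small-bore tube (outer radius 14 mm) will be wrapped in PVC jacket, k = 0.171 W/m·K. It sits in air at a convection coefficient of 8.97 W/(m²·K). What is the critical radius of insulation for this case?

For a cylinder r_cr = k/h = 0.171/8.97
r_cr = 19.1 mm; since the bare radius (14 mm) is below r_cr, adding a thin layer of insulation will *increase* heat loss.

r_cr ≈ 19.1 mm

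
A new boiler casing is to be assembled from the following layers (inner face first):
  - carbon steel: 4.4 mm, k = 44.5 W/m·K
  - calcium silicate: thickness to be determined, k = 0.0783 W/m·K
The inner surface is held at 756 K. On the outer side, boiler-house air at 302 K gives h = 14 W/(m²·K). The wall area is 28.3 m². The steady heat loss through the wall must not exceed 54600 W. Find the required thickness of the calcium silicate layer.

Series thermal resistances:
R_carbon steel = L/(kA) = 0.0044/(44.5×28.3) = 3.494×10^-6 K/W
R_outer film = 1/(h_o·A) = 1/(14×28.3) = 0.002524 K/W
Sum of the known resistances R_other = 0.002527 K/W
Required total resistance R_tot = ΔT/Q_allow = 454/54600 = 0.008315 K/W
R_calcium silicate = R_tot − R_other = 0.005788 K/W
L = R·k·A = 0.005788×0.0783×28.3

L ≈ 12.8 mm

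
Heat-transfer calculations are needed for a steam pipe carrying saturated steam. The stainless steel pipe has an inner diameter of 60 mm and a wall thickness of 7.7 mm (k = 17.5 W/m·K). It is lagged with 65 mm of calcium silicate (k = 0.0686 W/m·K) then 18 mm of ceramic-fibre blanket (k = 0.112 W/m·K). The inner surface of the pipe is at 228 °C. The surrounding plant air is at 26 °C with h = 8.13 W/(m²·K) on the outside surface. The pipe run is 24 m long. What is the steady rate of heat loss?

Q ≈ 1780 W

Radial resistances (cylindrical: R_cond = ln(r_o/r_i)/(2πkL), R_conv = 1/(h·2πrL)):
R_stainless steel pipe wall = ln(37.7/30)/(2π×17.5×24) = 8.657×10^-5 K/W
R_calcium silicate = ln(102.7/37.7)/(2π×0.0686×24) = 0.09688 K/W
R_ceramic-fibre blanket = ln(120.7/102.7)/(2π×0.112×24) = 0.009562 K/W
R_outer film = 1/(h_o·2πr_oL) = 1/(8.13×2π×0.1207×24) = 0.006758 K/W
R_total = 0.1133 K/W
Q = ΔT/R_total = 202/0.1133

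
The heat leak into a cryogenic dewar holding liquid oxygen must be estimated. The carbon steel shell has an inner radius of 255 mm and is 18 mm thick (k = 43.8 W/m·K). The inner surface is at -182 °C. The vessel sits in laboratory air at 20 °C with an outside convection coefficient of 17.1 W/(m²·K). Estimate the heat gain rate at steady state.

Q ≈ 3210 W

Radial (spherical) resistances in series:
R_carbon steel shell = (1/0.255 − 1/0.273)/(4π×43.8) = 4.698×10^-4 K/W
R_outer film = 1/(h·4πr_o²) = 1/(17.1×4π×0.273²) = 0.06244 K/W
R_total = 0.06291 K/W
Q = ΔT/R_total = 202/0.06291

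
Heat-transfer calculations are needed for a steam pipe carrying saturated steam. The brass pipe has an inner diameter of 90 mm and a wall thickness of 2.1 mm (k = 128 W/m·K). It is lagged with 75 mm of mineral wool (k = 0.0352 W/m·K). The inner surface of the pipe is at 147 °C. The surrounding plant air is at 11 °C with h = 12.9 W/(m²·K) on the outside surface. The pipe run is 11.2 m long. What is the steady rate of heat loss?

Q ≈ 346 W

Radial resistances (cylindrical: R_cond = ln(r_o/r_i)/(2πkL), R_conv = 1/(h·2πrL)):
R_brass pipe wall = ln(47.1/45)/(2π×128×11.2) = 5.064×10^-6 K/W
R_mineral wool = ln(122.1/47.1)/(2π×0.0352×11.2) = 0.3846 K/W
R_outer film = 1/(h_o·2πr_oL) = 1/(12.9×2π×0.1221×11.2) = 0.009022 K/W
R_total = 0.3936 K/W
Q = ΔT/R_total = 136/0.3936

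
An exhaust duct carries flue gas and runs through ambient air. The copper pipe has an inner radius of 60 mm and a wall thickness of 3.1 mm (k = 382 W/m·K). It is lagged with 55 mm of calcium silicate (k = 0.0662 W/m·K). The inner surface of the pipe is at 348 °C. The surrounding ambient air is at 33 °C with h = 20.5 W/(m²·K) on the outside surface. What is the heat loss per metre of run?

Radial resistances (cylindrical: R_cond = ln(r_o/r_i)/(2πkL), R_conv = 1/(h·2πrL)):
R_copper pipe wall = ln(63.1/60)/(2π×382×1) = 2.099×10^-5 K/W
R_calcium silicate = ln(118.1/63.1)/(2π×0.0662×1) = 1.507 K/W
R_outer film = 1/(h_o·2πr_oL) = 1/(20.5×2π×0.1181×1) = 0.06574 K/W
R_total = 1.573 K/W
Q = ΔT/R_total = 315/1.573

q′ ≈ 200 W/m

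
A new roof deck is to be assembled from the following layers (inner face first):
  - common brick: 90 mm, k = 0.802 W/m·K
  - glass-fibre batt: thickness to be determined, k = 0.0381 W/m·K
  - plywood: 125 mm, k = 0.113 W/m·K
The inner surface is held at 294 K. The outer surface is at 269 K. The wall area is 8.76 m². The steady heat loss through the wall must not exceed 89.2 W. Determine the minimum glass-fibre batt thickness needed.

Series thermal resistances:
R_common brick = L/(kA) = 0.09/(0.802×8.76) = 0.01281 K/W
R_plywood = L/(kA) = 0.125/(0.113×8.76) = 0.1263 K/W
Sum of the known resistances R_other = 0.1391 K/W
Required total resistance R_tot = ΔT/Q_allow = 25/89.2 = 0.2803 K/W
R_glass-fibre batt = R_tot − R_other = 0.1412 K/W
L = R·k·A = 0.1412×0.0381×8.76

L ≈ 47.1 mm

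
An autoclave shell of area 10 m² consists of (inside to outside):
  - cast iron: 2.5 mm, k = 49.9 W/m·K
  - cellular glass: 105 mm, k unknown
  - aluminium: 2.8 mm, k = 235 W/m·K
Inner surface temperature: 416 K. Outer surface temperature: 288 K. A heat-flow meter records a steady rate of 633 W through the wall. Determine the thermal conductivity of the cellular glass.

k ≈ 0.0519 W/(m·K)

Model the wall as resistances in series:
R_cast iron = L/(kA) = 0.0025/(49.9×10) = 5.01×10^-6 K/W
R_aluminium = L/(kA) = 0.0028/(235×10) = 1.191×10^-6 K/W
Sum of known resistances R_other = 6.202×10^-6 K/W
Total R = ΔT/Q = 128/633 = 0.2022 K/W
R_cellular glass = R_total − R_other = 0.2022 K/W
k = L/(R·A) = 0.105/(0.2022×10)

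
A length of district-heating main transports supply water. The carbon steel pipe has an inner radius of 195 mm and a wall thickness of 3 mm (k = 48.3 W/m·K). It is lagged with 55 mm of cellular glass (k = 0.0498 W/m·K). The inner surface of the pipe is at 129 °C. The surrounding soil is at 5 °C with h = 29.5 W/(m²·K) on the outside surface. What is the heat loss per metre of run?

q′ ≈ 154 W/m

For a radial system each layer contributes R = ln(r_out/r_in)/(2πkL); films add R = 1/(hA).
R_carbon steel pipe wall = ln(198/195)/(2π×48.3×1) = 5.031×10^-5 K/W
R_cellular glass = ln(253/198)/(2π×0.0498×1) = 0.7834 K/W
R_outer film = 1/(h_o·2πr_oL) = 1/(29.5×2π×0.253×1) = 0.02132 K/W
R_total = 0.8048 K/W
Q = ΔT/R_total = 124/0.8048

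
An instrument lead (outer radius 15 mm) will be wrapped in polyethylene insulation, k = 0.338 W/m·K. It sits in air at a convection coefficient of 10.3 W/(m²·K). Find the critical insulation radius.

r_cr ≈ 32.8 mm

For a cylinder r_cr = k/h = 0.338/10.3
r_cr = 32.8 mm; since the bare radius (15 mm) is below r_cr, adding a thin layer of insulation will *increase* heat loss.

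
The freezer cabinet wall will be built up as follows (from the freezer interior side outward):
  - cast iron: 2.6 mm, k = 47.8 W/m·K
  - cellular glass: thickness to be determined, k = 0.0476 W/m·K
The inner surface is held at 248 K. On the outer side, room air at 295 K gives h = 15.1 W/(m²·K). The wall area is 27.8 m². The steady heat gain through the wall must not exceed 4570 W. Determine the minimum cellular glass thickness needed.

L ≈ 10.5 mm

Model the wall as resistances in series:
R_cast iron = L/(kA) = 0.0026/(47.8×27.8) = 1.957×10^-6 K/W
R_outer film = 1/(h_o·A) = 1/(15.1×27.8) = 0.002382 K/W
Sum of the known resistances R_other = 0.002384 K/W
Required total resistance R_tot = ΔT/Q_allow = 47/4570 = 0.01028 K/W
R_cellular glass = R_tot − R_other = 0.0079 K/W
L = R·k·A = 0.0079×0.0476×27.8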